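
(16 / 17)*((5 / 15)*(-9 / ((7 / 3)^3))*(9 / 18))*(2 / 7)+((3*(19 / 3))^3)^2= 47045880.97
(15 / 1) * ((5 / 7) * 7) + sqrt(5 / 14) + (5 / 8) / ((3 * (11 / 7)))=sqrt(70) / 14 + 19835 / 264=75.73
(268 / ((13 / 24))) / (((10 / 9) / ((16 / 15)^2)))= 823296 / 1625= 506.64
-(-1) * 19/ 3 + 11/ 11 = 22/ 3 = 7.33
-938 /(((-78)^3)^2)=-469 /112599800352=-0.00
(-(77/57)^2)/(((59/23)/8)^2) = -200732224/11309769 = -17.75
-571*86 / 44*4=-4464.18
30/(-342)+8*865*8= 3155515/57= 55359.91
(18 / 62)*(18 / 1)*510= 82620 / 31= 2665.16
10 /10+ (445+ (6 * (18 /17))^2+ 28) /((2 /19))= 2819437 /578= 4877.92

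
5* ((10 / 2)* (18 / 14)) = 225 / 7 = 32.14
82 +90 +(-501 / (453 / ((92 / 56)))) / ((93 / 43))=33650381 / 196602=171.16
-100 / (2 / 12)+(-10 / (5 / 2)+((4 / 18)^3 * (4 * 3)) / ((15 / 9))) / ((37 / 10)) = -1801376 / 2997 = -601.06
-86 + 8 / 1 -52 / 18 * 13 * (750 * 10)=-845234 / 3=-281744.67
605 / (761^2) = 605 / 579121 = 0.00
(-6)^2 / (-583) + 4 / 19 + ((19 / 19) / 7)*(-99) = -13.99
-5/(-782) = 5/782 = 0.01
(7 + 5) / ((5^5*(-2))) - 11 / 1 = -34381 / 3125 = -11.00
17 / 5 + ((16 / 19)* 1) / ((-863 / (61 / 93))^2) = 2080607084843 / 611943172695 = 3.40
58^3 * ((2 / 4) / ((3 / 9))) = 292668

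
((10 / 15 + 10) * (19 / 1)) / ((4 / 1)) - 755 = -2113 / 3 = -704.33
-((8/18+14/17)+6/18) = -245/153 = -1.60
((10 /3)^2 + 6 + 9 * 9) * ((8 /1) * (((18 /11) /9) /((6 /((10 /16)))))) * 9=4415 /33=133.79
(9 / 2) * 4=18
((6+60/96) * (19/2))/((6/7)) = 7049/96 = 73.43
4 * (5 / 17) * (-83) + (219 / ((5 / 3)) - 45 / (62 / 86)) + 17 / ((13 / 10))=-534018 / 34255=-15.59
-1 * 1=-1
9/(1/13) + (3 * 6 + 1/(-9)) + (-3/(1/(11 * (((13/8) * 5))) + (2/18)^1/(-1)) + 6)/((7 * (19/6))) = 15010124/109953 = 136.51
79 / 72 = 1.10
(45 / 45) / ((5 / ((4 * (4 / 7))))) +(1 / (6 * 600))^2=41472007 / 90720000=0.46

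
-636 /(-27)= 23.56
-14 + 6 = -8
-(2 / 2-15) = 14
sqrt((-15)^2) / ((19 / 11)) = 165 / 19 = 8.68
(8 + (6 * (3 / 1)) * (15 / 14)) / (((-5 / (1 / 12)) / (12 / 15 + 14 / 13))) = -11651 / 13650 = -0.85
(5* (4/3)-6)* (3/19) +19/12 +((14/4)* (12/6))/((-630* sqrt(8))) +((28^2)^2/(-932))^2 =5383699377553/12377892-sqrt(2)/360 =434944.77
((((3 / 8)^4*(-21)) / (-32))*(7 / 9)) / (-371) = -189 / 6946816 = -0.00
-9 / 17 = -0.53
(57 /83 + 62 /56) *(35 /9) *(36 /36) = 20845 /2988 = 6.98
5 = 5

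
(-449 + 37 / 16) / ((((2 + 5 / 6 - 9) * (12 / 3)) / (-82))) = -879081 / 592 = -1484.93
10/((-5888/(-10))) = 25/1472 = 0.02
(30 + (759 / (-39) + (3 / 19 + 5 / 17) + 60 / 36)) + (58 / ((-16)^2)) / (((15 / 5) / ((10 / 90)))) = 12.67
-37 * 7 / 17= -259 / 17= -15.24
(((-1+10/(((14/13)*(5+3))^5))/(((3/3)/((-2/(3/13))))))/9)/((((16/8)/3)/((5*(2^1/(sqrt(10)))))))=12725341707*sqrt(10)/8811708416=4.57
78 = 78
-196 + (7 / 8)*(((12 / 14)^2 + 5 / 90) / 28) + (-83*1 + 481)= 5701945 / 28224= 202.02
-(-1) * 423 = 423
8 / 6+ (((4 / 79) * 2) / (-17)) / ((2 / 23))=5096 / 4029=1.26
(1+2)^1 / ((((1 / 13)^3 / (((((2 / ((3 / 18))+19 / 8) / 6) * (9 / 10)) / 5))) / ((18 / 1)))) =4093011 / 80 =51162.64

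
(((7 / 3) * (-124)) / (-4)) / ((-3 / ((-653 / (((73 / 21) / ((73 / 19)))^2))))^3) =63977906839339269 / 47045881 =1359904533.18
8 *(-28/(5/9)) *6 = -12096/5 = -2419.20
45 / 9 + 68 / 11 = 11.18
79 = 79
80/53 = 1.51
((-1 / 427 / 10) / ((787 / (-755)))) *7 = 151 / 96014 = 0.00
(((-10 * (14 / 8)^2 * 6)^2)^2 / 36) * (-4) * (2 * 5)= -162135028125 / 128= -1266679907.23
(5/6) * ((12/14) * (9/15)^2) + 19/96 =1529/3360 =0.46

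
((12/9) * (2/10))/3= 4/45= 0.09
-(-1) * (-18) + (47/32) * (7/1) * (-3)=-1563/32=-48.84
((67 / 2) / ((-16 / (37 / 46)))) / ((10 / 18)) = -22311 / 7360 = -3.03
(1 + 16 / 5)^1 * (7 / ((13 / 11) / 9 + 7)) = 4.12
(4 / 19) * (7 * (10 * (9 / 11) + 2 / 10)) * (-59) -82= -847262 / 1045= -810.78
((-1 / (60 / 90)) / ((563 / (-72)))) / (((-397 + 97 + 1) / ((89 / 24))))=-801 / 336674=-0.00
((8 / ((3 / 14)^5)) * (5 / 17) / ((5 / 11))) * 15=236642560 / 1377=171853.71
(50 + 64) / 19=6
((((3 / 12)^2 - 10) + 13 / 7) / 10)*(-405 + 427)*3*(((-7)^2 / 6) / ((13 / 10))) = -69685 / 208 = -335.02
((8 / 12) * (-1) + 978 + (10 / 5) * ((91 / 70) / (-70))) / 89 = 1026161 / 93450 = 10.98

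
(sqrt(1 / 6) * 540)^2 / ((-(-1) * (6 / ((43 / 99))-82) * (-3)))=174150 / 733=237.59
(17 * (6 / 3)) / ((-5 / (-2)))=68 / 5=13.60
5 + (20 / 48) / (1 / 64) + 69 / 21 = 734 / 21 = 34.95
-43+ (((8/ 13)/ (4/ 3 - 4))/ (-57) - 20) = -15560/ 247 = -63.00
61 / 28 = 2.18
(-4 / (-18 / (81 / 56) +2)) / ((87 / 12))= 0.05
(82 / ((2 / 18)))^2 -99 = 544545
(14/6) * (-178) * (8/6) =-4984/9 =-553.78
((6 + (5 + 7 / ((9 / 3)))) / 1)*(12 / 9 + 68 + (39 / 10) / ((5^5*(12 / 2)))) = 26000078 / 28125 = 924.45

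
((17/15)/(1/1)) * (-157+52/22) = -9639/55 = -175.25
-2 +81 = 79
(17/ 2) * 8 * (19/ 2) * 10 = 6460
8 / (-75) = -8 / 75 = -0.11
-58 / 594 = -29 / 297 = -0.10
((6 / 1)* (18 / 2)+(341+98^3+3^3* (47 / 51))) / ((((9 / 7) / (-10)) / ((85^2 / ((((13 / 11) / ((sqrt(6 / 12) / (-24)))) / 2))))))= 1309605576125* sqrt(2) / 702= 2638264910.42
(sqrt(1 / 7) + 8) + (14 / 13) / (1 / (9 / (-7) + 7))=14.53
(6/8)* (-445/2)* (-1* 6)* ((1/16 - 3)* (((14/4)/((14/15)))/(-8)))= 2823525/2048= 1378.67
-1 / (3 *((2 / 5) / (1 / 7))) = -5 / 42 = -0.12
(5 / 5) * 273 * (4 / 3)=364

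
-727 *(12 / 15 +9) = -7124.60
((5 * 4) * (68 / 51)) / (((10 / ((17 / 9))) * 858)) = 68 / 11583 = 0.01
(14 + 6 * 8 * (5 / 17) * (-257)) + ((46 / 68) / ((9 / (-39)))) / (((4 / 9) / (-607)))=52943 / 136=389.29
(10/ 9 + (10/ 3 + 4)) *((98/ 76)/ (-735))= -2/ 135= -0.01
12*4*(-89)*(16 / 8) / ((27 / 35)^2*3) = -4785.73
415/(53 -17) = 415/36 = 11.53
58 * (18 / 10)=522 / 5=104.40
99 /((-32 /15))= -1485 /32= -46.41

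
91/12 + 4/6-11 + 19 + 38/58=16.91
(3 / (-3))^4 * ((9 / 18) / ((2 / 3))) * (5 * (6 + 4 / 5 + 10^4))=75051 / 2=37525.50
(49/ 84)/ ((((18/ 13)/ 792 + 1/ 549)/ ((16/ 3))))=976976/ 1121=871.52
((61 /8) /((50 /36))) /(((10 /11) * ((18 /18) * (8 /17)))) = 102663 /8000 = 12.83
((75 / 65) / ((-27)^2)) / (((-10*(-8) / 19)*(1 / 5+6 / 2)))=95 / 808704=0.00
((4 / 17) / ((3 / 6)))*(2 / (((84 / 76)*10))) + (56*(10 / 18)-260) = -1225244 / 5355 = -228.80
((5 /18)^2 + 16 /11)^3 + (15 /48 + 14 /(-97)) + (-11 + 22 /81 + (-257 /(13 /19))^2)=104697623436816882047 /742115538470592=141079.95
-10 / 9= -1.11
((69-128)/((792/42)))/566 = -413/74712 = -0.01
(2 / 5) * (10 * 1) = 4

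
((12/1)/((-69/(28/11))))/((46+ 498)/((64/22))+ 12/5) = -560/239591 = -0.00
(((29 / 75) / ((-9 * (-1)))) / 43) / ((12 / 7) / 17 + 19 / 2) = 0.00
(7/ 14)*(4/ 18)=1/ 9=0.11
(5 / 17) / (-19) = -5 / 323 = -0.02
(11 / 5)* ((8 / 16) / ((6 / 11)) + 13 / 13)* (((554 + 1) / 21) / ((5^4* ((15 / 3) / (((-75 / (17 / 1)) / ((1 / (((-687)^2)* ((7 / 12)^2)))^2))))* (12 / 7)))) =-61809657154979041 / 26112000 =-2367097777.07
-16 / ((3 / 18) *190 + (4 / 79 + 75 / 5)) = -0.34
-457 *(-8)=3656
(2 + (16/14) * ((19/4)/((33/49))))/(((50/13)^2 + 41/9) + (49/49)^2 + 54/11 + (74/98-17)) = 1.12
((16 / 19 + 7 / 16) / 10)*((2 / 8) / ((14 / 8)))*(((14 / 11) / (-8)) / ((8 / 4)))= -389 / 267520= -0.00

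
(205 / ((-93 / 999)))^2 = 4660110225 / 961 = 4849230.20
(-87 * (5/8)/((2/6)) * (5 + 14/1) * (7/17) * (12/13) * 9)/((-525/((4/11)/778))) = 0.01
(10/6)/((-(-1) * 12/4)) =0.56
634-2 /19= 12044 /19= 633.89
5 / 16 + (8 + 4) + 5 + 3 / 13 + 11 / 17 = 64321 / 3536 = 18.19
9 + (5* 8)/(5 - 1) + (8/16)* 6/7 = 136/7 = 19.43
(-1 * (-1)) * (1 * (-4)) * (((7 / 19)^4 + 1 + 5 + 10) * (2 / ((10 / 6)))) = -50100888 / 651605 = -76.89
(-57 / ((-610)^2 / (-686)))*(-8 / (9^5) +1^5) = 0.11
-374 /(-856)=0.44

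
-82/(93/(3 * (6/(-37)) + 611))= -1852298/3441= -538.30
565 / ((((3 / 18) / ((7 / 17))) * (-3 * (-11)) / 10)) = 79100 / 187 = 422.99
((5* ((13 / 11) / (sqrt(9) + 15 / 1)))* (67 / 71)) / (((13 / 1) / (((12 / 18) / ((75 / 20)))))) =268 / 63261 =0.00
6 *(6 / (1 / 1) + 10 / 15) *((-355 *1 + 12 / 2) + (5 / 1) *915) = 169040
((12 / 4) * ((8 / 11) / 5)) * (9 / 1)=216 / 55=3.93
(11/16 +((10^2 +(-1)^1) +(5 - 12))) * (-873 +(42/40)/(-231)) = -284826463/3520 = -80916.61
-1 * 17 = -17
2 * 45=90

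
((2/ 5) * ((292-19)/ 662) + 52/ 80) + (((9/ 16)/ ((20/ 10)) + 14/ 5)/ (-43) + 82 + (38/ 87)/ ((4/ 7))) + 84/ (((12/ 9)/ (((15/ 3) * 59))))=3698667464879/ 198123360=18668.51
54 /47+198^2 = 1842642 /47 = 39205.15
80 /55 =16 /11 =1.45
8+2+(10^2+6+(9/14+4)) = 1689/14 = 120.64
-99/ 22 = -9/ 2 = -4.50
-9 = -9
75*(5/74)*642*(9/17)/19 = 1083375/11951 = 90.65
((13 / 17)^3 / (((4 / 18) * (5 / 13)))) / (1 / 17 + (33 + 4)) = 28561 / 202300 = 0.14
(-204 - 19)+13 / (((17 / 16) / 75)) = 694.65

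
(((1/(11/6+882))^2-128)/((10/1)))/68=-899897879/4780707530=-0.19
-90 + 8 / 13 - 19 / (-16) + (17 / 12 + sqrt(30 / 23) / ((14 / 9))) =-54151 / 624 + 9*sqrt(690) / 322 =-86.05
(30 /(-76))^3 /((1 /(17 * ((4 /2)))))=-57375 /27436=-2.09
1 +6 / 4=5 / 2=2.50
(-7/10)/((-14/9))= 9/20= 0.45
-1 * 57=-57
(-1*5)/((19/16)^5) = -5242880/2476099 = -2.12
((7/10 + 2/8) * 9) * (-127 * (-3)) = 65151/20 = 3257.55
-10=-10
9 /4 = 2.25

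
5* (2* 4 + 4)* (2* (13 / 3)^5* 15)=74258600 / 27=2750318.52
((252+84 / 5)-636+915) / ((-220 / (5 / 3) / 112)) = -2324 / 5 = -464.80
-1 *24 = -24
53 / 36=1.47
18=18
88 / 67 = 1.31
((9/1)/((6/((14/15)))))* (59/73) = 413/365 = 1.13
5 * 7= 35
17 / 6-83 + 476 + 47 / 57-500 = -103.34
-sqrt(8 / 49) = -2 * sqrt(2) / 7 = -0.40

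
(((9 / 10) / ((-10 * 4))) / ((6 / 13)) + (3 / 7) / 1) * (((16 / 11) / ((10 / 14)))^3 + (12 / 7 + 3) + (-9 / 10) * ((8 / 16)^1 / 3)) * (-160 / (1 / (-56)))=257795416086 / 5823125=44270.97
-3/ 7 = -0.43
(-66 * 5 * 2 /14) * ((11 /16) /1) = -1815 /56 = -32.41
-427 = -427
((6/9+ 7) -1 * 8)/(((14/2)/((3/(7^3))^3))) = -9/282475249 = -0.00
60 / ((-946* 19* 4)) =-15 / 17974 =-0.00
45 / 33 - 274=-2999 / 11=-272.64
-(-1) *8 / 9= 8 / 9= 0.89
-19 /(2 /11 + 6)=-209 /68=-3.07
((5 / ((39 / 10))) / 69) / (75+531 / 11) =275 / 1824498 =0.00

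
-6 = -6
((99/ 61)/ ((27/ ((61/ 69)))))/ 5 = 0.01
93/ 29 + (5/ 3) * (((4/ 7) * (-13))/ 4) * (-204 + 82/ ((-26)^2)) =10042873/ 15834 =634.26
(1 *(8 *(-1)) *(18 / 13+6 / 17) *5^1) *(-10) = 153600 / 221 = 695.02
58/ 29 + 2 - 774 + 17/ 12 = -9223/ 12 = -768.58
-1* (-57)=57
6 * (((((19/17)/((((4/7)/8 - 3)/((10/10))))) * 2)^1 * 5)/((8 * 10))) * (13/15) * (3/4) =-5187/27880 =-0.19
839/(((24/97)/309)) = 8382449/8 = 1047806.12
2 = 2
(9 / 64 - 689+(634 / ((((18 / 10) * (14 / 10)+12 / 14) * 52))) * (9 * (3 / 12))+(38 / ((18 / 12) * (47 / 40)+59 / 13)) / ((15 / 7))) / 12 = -2184392445701 / 38666264832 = -56.49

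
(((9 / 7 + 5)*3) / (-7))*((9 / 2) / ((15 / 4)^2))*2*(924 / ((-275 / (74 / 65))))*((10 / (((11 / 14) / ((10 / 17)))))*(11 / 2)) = 7501824 / 27625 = 271.56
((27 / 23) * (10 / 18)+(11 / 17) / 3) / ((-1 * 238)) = -509 / 139587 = -0.00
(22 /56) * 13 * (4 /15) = 143 /105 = 1.36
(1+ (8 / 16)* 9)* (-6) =-33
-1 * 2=-2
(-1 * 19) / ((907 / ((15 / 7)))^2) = -4275 / 40309801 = -0.00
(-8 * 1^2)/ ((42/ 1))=-4/ 21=-0.19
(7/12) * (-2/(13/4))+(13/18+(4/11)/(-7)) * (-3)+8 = 33815/6006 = 5.63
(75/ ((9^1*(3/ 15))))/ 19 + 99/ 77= 1388/ 399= 3.48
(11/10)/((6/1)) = 11/60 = 0.18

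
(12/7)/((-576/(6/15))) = -1/840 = -0.00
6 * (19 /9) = 38 /3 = 12.67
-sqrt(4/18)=-sqrt(2)/3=-0.47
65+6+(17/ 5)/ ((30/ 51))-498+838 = 20839/ 50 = 416.78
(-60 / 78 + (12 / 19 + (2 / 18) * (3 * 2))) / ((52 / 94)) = 9212 / 9633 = 0.96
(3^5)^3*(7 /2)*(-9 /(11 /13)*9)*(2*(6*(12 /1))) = -7615137131784 /11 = -692285193798.55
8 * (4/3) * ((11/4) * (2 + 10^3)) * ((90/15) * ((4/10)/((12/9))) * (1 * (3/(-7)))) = -793584/35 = -22673.83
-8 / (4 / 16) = -32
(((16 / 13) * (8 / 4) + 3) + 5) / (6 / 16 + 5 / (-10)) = -1088 / 13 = -83.69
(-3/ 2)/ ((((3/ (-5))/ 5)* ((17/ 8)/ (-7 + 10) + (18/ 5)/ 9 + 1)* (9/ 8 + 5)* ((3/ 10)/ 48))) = 1920000/ 12397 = 154.88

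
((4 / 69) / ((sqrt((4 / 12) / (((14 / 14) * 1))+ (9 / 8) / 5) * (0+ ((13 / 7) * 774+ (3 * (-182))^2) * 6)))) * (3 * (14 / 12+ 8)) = 385 * sqrt(2010) / 14540772753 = 0.00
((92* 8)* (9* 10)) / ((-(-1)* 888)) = 2760 / 37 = 74.59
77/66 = 7/6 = 1.17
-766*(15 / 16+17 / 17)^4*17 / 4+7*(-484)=-6457117167 / 131072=-49263.89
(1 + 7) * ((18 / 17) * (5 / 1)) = 720 / 17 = 42.35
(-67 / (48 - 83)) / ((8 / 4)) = 67 / 70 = 0.96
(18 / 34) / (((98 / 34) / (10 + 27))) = 333 / 49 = 6.80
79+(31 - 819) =-709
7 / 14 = 1 / 2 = 0.50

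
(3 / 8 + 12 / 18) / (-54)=-25 / 1296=-0.02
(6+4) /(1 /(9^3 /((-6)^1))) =-1215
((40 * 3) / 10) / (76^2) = 3 / 1444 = 0.00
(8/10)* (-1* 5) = -4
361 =361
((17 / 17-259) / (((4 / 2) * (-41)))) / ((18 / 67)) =2881 / 246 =11.71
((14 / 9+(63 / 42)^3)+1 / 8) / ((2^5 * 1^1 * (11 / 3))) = 91 / 2112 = 0.04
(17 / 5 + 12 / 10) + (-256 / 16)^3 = -20457 / 5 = -4091.40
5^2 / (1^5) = 25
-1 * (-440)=440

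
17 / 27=0.63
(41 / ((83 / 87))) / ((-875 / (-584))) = 2083128 / 72625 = 28.68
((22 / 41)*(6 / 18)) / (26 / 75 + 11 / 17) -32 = -1652954 / 51947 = -31.82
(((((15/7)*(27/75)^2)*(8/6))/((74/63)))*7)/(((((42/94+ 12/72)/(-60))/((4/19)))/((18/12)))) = -207222624/3040475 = -68.15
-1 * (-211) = 211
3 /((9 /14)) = 14 /3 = 4.67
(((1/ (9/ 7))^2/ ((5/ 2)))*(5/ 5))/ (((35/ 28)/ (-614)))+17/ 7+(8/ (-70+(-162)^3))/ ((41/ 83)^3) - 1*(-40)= -158730023575695589/ 2076810334059825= -76.43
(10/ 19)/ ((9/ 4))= 40/ 171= 0.23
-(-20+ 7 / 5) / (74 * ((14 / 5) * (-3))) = -31 / 1036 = -0.03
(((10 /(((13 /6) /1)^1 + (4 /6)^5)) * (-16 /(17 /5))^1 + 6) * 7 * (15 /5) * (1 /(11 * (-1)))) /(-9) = -641354 /208879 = -3.07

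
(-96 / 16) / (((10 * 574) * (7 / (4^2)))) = -24 / 10045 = -0.00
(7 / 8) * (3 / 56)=3 / 64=0.05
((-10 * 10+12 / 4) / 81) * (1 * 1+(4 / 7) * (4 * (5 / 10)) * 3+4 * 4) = -13871 / 567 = -24.46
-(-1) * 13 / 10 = 13 / 10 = 1.30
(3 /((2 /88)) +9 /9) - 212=-79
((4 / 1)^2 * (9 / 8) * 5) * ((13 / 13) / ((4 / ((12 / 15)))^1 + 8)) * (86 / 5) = 119.08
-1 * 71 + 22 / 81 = -5729 / 81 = -70.73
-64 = -64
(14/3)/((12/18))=7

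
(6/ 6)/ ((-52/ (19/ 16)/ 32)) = -0.73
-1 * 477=-477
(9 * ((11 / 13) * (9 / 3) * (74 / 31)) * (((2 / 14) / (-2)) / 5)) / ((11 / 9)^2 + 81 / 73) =-64977957 / 217132370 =-0.30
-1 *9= -9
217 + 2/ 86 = 9332/ 43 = 217.02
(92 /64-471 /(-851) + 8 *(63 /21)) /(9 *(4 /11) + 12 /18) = 11678469 /1770080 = 6.60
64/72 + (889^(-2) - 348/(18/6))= -818772547/7112889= -115.11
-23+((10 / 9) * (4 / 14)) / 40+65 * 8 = 62623 / 126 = 497.01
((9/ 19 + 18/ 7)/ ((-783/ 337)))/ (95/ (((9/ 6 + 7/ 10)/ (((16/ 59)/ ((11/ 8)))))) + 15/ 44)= -28870116/ 195114059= -0.15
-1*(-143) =143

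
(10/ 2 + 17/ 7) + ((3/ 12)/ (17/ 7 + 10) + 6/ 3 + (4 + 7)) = 49813/ 2436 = 20.45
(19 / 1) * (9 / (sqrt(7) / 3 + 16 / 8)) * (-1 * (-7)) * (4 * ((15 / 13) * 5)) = 6463800 / 377-1077300 * sqrt(7) / 377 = 9584.97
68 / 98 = 34 / 49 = 0.69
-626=-626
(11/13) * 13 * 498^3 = 1358565912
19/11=1.73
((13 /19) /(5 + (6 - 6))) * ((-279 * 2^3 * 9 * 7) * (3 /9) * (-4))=2437344 /95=25656.25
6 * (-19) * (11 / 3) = -418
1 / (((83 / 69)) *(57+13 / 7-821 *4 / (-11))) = 5313 / 2284160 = 0.00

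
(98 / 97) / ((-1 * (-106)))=49 / 5141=0.01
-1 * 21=-21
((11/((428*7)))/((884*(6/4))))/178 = 11/707139888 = 0.00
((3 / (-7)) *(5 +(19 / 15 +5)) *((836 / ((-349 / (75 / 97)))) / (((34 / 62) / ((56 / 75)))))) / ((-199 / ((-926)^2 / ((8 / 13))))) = -48822498591152 / 572623495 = -85261.08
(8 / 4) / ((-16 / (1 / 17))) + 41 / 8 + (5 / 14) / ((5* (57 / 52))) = 35155 / 6783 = 5.18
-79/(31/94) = -7426/31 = -239.55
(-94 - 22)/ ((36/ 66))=-638/ 3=-212.67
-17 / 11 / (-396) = 17 / 4356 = 0.00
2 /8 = 1 /4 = 0.25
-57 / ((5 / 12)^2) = -8208 / 25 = -328.32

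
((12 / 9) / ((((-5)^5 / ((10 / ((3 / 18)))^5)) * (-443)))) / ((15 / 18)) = 1990656 / 2215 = 898.72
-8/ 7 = -1.14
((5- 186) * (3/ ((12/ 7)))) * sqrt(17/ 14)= -181 * sqrt(238)/ 8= -349.04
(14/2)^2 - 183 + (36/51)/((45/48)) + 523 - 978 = -50001/85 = -588.25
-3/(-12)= 1/4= 0.25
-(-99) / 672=33 / 224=0.15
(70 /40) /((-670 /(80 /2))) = -7 /67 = -0.10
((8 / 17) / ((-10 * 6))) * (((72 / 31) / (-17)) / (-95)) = -48 / 4255525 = -0.00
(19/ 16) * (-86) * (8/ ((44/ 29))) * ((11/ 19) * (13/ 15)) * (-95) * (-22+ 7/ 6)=-38501125/ 72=-534737.85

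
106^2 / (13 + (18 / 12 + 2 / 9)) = 763.20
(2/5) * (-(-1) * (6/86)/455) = 6/97825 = 0.00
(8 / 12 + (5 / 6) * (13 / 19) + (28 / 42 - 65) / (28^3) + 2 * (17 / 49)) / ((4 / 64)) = 2412173 / 78204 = 30.84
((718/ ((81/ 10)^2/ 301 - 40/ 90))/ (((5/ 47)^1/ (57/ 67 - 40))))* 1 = 4795783768440/ 4110517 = 1166710.60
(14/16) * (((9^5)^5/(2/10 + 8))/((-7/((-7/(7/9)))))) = 98492101969918800288601.23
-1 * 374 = -374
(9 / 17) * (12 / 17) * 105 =39.24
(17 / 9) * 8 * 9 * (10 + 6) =2176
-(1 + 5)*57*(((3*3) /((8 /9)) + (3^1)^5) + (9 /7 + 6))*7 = -2493693 /4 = -623423.25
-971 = -971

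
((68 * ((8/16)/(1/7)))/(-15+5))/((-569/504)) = 59976/2845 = 21.08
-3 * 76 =-228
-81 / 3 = -27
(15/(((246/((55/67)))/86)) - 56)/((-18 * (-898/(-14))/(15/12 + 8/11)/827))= 23840277167/325618392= 73.22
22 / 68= 11 / 34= 0.32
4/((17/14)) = 56/17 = 3.29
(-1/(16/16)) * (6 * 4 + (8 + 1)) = -33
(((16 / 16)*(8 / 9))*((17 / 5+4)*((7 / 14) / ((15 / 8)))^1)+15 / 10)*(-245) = -215257 / 270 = -797.25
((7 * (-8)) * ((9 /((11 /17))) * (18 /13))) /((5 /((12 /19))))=-1850688 /13585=-136.23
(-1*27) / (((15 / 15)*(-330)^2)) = -3 / 12100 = -0.00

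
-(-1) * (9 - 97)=-88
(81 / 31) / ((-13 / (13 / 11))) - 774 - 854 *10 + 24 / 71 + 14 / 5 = -1127155151 / 121055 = -9311.10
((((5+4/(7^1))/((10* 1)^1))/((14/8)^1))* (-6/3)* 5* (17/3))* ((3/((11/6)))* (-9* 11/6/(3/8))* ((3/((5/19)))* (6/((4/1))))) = 5441904/245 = 22211.85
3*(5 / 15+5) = 16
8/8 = 1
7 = 7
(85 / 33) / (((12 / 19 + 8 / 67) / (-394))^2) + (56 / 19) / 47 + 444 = 4776739662406361 / 6733194996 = 709431.36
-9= -9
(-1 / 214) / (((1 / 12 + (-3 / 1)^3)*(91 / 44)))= 264 / 3145051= 0.00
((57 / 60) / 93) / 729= 19 / 1355940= 0.00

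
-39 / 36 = -13 / 12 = -1.08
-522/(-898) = 261/449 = 0.58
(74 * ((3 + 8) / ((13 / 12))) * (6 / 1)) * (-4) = -234432 / 13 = -18033.23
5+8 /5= 33 /5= 6.60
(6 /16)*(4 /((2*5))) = 0.15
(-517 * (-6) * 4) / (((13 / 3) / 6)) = 223344 / 13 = 17180.31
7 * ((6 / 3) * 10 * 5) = 700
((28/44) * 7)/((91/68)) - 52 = -6960/143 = -48.67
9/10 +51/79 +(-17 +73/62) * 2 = -737139/24490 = -30.10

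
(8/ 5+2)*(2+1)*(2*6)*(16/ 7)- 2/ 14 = 10363/ 35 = 296.09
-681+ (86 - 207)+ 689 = -113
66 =66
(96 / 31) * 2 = 6.19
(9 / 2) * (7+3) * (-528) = -23760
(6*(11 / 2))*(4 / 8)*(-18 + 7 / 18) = -3487 / 12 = -290.58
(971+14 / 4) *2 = 1949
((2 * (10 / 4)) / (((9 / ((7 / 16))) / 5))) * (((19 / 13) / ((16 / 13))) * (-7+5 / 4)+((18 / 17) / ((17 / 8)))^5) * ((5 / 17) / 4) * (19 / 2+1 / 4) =-9976177838739350875 / 1684532247312777216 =-5.92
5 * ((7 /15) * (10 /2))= 35 /3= 11.67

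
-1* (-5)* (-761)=-3805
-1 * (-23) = 23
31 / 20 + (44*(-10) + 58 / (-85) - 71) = -34689 / 68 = -510.13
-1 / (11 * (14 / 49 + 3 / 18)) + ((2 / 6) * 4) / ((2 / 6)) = 794 / 209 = 3.80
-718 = -718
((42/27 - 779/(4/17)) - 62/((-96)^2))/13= -1694311/6656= -254.55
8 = 8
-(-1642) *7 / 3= 11494 / 3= 3831.33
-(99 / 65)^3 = -970299 / 274625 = -3.53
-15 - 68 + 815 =732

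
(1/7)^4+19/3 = 45622/7203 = 6.33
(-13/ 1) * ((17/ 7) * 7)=-221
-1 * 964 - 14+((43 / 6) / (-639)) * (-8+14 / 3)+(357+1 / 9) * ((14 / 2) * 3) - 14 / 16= 299994967 / 46008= 6520.50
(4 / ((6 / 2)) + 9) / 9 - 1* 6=-131 / 27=-4.85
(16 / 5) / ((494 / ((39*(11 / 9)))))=88 / 285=0.31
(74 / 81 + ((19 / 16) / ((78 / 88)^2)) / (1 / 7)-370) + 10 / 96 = -78498577 / 219024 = -358.40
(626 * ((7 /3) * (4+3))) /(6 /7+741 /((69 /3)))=4938514 /15975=309.14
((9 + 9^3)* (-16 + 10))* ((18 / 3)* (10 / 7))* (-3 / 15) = 53136 / 7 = 7590.86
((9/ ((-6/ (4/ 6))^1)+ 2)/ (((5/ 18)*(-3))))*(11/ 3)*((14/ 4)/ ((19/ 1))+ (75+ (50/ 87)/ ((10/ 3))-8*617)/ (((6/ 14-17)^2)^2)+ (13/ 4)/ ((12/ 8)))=-1881886999157/ 187061678880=-10.06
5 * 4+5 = 25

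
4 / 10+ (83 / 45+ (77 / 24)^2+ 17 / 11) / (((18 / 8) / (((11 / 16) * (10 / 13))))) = 2437003 / 673920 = 3.62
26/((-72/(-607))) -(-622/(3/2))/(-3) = 2915/36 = 80.97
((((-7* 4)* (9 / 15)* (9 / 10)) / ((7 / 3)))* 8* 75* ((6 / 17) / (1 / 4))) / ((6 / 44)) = -684288 / 17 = -40252.24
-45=-45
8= 8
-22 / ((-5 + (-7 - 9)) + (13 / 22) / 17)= 1.05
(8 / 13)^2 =64 / 169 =0.38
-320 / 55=-64 / 11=-5.82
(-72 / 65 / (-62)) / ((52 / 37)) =333 / 26195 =0.01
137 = 137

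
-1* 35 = -35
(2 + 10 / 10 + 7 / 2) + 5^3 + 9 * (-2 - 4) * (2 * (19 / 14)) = -211 / 14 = -15.07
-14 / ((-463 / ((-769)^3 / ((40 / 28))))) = -22283073841 / 2315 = -9625517.86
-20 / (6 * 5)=-2 / 3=-0.67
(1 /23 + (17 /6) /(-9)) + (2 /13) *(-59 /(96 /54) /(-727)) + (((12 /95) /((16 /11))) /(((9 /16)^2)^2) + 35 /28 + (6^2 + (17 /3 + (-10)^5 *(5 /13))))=-13880430557685049 /361300010760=-38418.02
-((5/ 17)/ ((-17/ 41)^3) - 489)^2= -1696317403267876/ 6975757441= -243173.22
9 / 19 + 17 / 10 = 413 / 190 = 2.17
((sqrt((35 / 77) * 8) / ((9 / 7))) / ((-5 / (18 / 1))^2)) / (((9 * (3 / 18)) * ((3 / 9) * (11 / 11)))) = 1008 * sqrt(110) / 275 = 38.44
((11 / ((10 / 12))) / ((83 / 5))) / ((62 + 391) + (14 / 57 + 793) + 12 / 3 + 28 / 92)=86526 / 136076093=0.00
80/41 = 1.95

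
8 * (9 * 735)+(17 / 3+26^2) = 160805 / 3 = 53601.67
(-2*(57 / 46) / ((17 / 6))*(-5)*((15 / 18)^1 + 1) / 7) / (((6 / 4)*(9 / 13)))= 27170 / 24633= 1.10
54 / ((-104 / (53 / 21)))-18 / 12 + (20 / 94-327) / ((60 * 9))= -1972151 / 577395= -3.42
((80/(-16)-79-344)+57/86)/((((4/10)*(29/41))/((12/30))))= -1506791/2494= -604.17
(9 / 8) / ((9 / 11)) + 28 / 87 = 1181 / 696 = 1.70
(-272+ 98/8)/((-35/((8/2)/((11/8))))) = 8312/385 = 21.59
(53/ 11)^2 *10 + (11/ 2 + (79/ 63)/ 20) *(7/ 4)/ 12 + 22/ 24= 244504009/ 1045440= 233.88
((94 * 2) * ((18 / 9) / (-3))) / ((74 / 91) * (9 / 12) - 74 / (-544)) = -9306752 / 55389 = -168.03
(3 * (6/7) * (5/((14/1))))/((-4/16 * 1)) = -180/49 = -3.67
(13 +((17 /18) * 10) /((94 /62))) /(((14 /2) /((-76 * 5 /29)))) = -441560 /12267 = -36.00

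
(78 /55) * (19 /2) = 741 /55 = 13.47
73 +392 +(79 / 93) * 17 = 44588 / 93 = 479.44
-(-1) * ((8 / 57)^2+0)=64 / 3249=0.02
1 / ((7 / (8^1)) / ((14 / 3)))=16 / 3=5.33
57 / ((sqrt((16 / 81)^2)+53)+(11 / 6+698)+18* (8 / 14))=64638 / 865601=0.07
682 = 682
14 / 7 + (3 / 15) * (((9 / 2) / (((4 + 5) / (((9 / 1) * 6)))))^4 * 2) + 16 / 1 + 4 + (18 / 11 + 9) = 11693497 / 55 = 212609.04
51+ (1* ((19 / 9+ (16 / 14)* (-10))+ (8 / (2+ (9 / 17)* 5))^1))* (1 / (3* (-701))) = 533835986 / 10466631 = 51.00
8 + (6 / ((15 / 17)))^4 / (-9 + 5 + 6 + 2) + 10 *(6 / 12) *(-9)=310959 / 625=497.53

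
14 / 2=7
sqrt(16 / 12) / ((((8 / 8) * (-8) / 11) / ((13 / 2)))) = -143 * sqrt(3) / 24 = -10.32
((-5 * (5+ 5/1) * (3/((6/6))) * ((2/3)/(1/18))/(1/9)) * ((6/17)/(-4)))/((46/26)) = 315900/391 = 807.93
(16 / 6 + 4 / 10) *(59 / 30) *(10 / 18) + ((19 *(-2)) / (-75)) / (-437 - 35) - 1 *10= -3178253 / 477900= -6.65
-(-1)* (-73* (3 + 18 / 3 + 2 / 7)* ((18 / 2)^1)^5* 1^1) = -280187505 / 7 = -40026786.43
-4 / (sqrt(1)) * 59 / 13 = -236 / 13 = -18.15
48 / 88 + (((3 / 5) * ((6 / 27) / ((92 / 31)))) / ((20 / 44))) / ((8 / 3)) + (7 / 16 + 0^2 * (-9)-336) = -334.98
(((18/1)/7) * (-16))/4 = -72/7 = -10.29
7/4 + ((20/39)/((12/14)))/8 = 427/234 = 1.82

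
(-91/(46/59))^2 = 28826161/2116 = 13622.95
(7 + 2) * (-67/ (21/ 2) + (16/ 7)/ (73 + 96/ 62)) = -924558/ 16177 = -57.15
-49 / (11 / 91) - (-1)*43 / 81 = -360706 / 891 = -404.83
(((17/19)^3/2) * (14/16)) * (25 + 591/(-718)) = 596993369/78796192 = 7.58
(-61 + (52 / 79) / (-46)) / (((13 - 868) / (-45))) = -110863 / 34523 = -3.21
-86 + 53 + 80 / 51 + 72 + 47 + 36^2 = 70562 / 51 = 1383.57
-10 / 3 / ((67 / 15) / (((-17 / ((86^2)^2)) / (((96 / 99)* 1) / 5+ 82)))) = 70125 / 24852057630832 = 0.00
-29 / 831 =-0.03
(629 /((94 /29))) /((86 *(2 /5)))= 91205 /16168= 5.64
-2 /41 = -0.05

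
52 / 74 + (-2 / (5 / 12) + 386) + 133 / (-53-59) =1126917 / 2960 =380.72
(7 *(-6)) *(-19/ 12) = 133/ 2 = 66.50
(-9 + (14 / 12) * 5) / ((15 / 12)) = -38 / 15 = -2.53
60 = 60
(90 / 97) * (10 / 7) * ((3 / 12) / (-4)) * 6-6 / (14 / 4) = -2.21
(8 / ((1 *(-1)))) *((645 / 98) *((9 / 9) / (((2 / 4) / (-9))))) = 46440 / 49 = 947.76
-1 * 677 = -677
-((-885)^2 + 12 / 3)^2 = -613447666441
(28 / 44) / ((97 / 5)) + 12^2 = 153683 / 1067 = 144.03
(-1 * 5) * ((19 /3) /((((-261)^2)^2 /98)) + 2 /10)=-13921421233 /13921411923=-1.00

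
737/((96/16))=737/6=122.83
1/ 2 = 0.50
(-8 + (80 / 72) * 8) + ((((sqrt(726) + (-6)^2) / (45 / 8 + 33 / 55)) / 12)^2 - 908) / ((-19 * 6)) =93835814 / 10602171 - 4400 * sqrt(6) / 3534057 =8.85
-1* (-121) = 121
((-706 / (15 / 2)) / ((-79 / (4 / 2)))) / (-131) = -2824 / 155235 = -0.02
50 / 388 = 25 / 194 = 0.13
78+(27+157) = 262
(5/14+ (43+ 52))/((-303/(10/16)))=-2225/11312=-0.20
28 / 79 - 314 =-24778 / 79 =-313.65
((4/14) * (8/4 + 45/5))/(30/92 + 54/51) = 17204/7581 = 2.27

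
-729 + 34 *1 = -695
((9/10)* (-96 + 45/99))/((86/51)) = -482409/9460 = -50.99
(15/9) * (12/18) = 10/9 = 1.11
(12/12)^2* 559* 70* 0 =0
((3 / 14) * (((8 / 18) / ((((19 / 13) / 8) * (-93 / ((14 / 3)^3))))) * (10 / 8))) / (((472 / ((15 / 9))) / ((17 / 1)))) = -1082900 / 25333479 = -0.04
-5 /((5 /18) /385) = -6930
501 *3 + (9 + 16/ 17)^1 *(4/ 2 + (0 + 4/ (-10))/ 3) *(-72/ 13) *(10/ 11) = 1409.57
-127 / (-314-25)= 127 / 339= 0.37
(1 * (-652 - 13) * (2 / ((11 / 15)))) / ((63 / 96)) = -30400 / 11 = -2763.64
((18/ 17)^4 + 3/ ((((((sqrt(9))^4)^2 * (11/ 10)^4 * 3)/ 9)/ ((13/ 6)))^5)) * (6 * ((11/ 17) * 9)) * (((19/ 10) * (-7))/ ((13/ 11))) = -38064865415335075392274164227715657898135181936/ 77017863376430408246228059653803153467671705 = -494.23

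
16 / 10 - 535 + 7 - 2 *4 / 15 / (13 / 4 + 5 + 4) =-386936 / 735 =-526.44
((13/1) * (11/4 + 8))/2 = 559/8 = 69.88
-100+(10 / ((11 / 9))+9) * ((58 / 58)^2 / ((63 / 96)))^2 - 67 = -9787 / 77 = -127.10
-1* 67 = -67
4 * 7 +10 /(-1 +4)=94 /3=31.33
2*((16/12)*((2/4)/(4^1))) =1/3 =0.33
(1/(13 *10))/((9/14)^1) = 7/585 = 0.01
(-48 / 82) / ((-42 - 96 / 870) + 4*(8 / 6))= 5220 / 327959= 0.02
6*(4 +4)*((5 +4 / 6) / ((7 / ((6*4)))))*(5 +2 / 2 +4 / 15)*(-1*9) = -1840896 / 35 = -52597.03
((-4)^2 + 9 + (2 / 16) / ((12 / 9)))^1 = 803 / 32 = 25.09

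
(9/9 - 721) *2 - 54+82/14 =-10417/7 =-1488.14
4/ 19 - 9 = -8.79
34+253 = 287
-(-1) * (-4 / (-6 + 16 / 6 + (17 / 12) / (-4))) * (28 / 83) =1792 / 4897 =0.37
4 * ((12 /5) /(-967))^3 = -6912 /113028882875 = -0.00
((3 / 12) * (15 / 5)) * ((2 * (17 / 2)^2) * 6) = 2601 / 4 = 650.25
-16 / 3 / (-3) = 16 / 9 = 1.78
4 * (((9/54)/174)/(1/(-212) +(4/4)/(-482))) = -51092/90567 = -0.56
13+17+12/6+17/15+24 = 857/15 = 57.13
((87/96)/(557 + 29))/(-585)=-29/10969920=-0.00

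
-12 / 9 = -4 / 3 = -1.33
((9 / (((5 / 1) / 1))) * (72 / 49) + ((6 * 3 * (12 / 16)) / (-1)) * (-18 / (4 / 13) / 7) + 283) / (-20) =-390497 / 19600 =-19.92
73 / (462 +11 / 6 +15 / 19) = 8322 / 52967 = 0.16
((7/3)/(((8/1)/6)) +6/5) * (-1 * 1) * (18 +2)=-59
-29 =-29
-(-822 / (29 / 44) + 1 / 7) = 1247.03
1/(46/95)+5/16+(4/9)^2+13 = 464267/29808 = 15.58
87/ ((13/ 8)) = 696/ 13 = 53.54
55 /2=27.50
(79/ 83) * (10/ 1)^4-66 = 9452.07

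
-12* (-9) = 108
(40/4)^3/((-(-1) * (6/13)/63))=136500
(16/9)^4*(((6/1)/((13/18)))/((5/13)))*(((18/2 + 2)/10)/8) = 180224/6075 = 29.67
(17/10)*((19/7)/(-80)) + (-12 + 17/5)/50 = -6431/28000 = -0.23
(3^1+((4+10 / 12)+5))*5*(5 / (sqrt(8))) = 1925*sqrt(2) / 24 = 113.43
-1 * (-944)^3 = 841232384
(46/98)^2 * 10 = 5290/2401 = 2.20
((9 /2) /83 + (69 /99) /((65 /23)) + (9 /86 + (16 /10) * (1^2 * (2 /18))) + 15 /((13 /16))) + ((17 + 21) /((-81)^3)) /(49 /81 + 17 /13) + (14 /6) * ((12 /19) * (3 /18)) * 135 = 880125785844157 /16859787561045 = 52.20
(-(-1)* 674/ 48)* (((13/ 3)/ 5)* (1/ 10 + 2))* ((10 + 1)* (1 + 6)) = 2361359/ 1200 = 1967.80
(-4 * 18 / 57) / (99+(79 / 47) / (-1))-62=-62.01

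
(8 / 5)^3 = 512 / 125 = 4.10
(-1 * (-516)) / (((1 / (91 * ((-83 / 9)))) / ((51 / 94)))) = -11042486 / 47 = -234946.51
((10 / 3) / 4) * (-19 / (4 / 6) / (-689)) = 95 / 2756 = 0.03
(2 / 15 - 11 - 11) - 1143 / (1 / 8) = -137488 / 15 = -9165.87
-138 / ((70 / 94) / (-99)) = 642114 / 35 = 18346.11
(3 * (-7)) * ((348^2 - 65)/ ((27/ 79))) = -66934567/ 9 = -7437174.11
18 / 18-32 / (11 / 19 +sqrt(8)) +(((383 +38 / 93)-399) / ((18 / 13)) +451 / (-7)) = -1171662509 / 16211853-23104 * sqrt(2) / 2767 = -84.08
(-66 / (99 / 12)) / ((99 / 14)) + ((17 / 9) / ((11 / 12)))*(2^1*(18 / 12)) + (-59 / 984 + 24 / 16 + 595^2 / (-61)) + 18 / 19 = -218142169945 / 37635048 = -5796.25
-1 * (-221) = 221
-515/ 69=-7.46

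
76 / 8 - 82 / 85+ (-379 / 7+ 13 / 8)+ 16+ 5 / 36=-1192823 / 42840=-27.84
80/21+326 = 6926/21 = 329.81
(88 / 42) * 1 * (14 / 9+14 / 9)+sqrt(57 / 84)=sqrt(133) / 14+176 / 27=7.34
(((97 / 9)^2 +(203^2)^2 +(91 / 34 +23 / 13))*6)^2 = 3696433873983863873341821025 / 35605089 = 103817571527032663037.07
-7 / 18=-0.39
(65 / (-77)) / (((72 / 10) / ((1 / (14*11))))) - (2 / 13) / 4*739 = -157739341 / 5549544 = -28.42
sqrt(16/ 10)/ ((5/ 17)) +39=34* sqrt(10)/ 25 +39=43.30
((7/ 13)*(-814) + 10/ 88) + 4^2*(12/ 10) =-1198323/ 2860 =-418.99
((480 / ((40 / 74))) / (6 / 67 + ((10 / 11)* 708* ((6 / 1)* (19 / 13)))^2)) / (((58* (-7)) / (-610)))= 61845546620 / 1476712018573547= 0.00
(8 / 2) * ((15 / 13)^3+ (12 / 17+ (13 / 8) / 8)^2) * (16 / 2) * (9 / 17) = 55296610533 / 1381614208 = 40.02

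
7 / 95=0.07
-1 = -1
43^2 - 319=1530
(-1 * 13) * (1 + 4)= -65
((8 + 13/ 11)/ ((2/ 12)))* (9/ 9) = 606/ 11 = 55.09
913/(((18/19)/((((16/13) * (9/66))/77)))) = 6308/3003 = 2.10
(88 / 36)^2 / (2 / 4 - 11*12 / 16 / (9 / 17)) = -1936 / 4887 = -0.40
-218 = -218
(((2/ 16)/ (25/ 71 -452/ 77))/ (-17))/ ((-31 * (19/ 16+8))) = -1562/ 333858189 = -0.00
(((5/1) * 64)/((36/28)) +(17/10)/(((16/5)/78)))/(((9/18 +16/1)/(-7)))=-292649/2376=-123.17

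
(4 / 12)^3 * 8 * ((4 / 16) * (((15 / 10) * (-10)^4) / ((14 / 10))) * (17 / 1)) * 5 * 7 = 4250000 / 9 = 472222.22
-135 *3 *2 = -810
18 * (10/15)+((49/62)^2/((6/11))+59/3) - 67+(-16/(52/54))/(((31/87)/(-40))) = 182999733/99944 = 1831.02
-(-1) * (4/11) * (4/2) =8/11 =0.73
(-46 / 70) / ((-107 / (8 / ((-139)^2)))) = 184 / 72357145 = 0.00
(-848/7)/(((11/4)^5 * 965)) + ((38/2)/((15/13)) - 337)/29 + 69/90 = -649091209099/63098171290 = -10.29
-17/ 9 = -1.89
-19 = -19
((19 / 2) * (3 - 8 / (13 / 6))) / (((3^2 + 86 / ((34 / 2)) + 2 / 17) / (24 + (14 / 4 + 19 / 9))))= -13.74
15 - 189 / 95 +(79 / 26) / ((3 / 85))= 734333 / 7410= 99.10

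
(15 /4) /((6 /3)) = 15 /8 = 1.88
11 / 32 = 0.34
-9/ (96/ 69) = -207/ 32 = -6.47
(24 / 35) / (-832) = -3 / 3640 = -0.00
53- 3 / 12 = 211 / 4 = 52.75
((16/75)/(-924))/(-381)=4/6600825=0.00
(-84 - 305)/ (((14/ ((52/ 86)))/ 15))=-75855/ 301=-252.01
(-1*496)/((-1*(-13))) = -496/13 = -38.15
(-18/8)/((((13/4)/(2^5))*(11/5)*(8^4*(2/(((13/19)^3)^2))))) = -16708185/132481200896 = -0.00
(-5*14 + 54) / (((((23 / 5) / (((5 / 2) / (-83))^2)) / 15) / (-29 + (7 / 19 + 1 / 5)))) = 1.35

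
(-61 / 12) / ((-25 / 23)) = 1403 / 300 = 4.68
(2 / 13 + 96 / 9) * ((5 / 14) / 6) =1055 / 1638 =0.64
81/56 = 1.45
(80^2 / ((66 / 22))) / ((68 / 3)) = 1600 / 17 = 94.12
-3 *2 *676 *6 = -24336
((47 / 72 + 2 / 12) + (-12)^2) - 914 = -55381 / 72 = -769.18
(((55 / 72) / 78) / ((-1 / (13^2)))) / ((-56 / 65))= 1.92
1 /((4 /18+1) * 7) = 9 /77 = 0.12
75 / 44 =1.70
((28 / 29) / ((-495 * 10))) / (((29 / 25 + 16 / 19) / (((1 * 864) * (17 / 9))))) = -144704 / 910107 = -0.16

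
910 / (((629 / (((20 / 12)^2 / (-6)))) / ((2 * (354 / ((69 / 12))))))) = -10738000 / 130203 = -82.47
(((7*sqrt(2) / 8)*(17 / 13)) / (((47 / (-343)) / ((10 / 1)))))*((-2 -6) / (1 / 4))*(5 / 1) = 8163400*sqrt(2) / 611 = 18894.91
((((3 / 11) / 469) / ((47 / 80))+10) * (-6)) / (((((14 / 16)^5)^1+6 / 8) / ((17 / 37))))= -8105064529920 / 371267625883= -21.83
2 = 2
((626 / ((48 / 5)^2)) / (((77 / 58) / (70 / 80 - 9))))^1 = -14750125 / 354816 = -41.57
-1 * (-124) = 124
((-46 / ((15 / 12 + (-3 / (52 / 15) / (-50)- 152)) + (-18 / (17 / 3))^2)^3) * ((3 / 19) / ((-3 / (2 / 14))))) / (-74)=78060511944896000 / 46463161703490925066593549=0.00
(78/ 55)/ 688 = 0.00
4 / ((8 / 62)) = 31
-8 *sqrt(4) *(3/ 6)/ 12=-2/ 3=-0.67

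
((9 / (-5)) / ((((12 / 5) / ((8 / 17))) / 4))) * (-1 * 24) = 576 / 17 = 33.88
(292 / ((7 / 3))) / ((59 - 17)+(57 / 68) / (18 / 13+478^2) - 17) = 25276489440 / 5049527741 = 5.01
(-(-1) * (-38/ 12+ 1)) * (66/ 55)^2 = -78/ 25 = -3.12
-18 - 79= -97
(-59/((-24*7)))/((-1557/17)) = -1003/261576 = -0.00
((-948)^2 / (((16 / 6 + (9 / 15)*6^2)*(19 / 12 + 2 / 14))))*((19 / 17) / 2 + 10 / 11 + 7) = 12807880056 / 70499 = 181674.63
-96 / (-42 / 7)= 16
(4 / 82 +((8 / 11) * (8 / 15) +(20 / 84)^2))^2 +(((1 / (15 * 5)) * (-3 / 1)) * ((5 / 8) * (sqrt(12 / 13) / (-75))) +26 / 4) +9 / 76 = sqrt(39) / 19500 +515730480552019 / 75159496773900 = 6.86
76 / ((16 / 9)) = 171 / 4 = 42.75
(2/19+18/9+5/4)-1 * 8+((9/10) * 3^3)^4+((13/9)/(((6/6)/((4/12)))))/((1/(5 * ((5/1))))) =348685.83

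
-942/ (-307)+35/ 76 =82337/ 23332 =3.53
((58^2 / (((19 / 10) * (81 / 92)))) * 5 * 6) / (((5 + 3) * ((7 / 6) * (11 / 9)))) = 5288.59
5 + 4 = 9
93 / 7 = 13.29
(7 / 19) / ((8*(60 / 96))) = 7 / 95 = 0.07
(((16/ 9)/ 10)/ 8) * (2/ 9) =2/ 405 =0.00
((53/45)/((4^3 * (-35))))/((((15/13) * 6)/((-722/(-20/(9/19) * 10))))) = -13091/100800000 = -0.00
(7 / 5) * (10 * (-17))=-238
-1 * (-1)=1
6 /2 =3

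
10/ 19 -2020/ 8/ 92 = -7755/ 3496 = -2.22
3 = 3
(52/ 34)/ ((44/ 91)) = 1183/ 374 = 3.16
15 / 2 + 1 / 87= 1307 / 174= 7.51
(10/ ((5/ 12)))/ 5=24/ 5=4.80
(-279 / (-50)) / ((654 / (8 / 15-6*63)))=-87761 / 27250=-3.22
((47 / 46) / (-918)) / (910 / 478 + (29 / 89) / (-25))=-24993425 / 42457889232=-0.00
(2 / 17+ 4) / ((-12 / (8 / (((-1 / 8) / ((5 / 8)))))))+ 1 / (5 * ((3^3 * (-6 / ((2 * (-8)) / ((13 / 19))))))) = 1231084 / 89505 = 13.75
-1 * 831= -831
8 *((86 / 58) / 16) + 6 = 391 / 58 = 6.74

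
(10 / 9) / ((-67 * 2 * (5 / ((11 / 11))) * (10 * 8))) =-1 / 48240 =-0.00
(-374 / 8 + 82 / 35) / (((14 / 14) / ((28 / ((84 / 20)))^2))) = -124340 / 63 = -1973.65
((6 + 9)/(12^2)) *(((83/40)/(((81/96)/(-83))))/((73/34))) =-117113/11826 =-9.90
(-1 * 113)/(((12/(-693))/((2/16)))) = 26103/32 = 815.72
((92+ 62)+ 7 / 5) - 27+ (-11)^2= 1247 / 5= 249.40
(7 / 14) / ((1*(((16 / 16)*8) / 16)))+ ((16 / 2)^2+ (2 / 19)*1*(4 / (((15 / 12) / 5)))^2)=1747 / 19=91.95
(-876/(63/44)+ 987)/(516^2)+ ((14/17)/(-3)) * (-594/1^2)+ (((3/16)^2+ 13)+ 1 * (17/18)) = 269251786877/1520854272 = 177.04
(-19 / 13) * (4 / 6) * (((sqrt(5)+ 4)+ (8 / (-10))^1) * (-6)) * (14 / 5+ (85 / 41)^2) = 225.58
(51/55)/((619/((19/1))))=969/34045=0.03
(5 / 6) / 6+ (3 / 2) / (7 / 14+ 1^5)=41 / 36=1.14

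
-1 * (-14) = 14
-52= -52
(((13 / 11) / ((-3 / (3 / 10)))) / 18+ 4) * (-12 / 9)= -7907 / 1485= -5.32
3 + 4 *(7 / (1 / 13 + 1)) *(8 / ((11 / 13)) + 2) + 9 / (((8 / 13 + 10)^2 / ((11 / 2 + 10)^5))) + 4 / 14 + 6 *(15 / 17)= 71760.89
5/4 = 1.25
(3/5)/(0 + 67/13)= 39/335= 0.12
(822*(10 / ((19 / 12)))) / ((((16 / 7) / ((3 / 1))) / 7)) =906255 / 19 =47697.63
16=16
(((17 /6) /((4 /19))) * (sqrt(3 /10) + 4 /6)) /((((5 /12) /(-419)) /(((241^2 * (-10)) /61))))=7860508297 * sqrt(30) /610 + 15721016594 /183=156487156.92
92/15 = 6.13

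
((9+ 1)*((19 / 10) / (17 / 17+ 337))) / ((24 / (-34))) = -323 / 4056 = -0.08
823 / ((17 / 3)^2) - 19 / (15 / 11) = 50704 / 4335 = 11.70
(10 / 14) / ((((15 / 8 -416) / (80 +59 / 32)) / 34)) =-222615 / 46382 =-4.80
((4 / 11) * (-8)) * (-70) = 203.64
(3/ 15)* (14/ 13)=14/ 65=0.22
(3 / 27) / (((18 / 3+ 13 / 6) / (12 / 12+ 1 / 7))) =16 / 1029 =0.02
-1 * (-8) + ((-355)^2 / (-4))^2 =992643797.06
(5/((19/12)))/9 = 20/57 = 0.35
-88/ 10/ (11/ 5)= -4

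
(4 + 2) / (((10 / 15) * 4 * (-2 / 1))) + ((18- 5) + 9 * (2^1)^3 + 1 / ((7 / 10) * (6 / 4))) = 14251 / 168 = 84.83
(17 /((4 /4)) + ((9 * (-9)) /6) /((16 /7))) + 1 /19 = 6777 /608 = 11.15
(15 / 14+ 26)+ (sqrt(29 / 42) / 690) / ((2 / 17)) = 17*sqrt(1218) / 57960+ 379 / 14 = 27.08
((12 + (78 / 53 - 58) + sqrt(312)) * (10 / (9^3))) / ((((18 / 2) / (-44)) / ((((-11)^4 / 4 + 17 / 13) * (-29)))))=-477804962800 / 1506843 + 404919460 * sqrt(78) / 28431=-191306.54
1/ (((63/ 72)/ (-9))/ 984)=-70848/ 7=-10121.14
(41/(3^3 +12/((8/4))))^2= 1681/1089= 1.54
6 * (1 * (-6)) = -36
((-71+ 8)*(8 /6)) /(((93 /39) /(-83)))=90636 /31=2923.74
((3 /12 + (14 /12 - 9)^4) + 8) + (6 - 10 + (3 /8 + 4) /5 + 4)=4891507 /1296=3774.31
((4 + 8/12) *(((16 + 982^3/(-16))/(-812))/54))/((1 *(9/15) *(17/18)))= 197284565/17748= 11115.88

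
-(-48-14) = 62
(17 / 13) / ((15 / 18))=102 / 65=1.57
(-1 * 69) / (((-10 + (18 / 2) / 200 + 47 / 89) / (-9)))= -3684600 / 55933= -65.88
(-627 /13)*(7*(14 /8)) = -30723 /52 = -590.83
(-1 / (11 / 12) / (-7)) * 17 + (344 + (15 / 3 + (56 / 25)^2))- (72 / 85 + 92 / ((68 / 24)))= 264540149 / 818125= 323.35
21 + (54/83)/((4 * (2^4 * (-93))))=1729047/82336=21.00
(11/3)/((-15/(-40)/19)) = 1672/9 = 185.78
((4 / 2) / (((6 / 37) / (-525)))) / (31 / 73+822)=-472675 / 60037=-7.87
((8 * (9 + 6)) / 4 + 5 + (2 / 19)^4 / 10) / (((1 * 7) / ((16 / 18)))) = 4.44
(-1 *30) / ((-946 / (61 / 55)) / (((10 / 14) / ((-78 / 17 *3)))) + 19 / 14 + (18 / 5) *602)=-2177700 / 1350567523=-0.00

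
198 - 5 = 193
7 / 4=1.75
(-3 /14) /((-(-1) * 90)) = -1 /420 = -0.00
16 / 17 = 0.94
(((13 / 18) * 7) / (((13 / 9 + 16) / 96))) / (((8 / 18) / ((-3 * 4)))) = -117936 / 157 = -751.18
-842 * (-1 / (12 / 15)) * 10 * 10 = 105250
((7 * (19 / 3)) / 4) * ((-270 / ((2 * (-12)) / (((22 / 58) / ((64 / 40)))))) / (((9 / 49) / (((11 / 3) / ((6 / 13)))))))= 256281025 / 200448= 1278.54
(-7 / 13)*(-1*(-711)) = -4977 / 13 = -382.85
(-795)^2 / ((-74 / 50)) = -15800625 / 37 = -427043.92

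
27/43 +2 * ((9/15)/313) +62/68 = 3531587/2288030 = 1.54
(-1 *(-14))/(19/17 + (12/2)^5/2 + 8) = 238/66251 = 0.00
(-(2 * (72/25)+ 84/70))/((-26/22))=1914/325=5.89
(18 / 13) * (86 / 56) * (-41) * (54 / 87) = -142803 / 2639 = -54.11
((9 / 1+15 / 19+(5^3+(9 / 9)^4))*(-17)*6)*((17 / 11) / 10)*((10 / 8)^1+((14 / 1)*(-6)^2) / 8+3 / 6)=-28967337 / 209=-138599.70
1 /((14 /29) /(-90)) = -1305 /7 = -186.43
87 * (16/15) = 464/5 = 92.80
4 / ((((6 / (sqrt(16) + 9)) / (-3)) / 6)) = -156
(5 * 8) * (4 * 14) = 2240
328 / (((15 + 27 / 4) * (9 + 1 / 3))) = 328 / 203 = 1.62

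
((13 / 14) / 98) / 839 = 0.00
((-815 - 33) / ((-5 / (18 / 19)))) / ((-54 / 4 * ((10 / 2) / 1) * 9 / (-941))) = 248.88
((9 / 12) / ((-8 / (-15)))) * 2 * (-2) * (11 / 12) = -5.16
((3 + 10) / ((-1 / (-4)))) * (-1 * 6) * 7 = -2184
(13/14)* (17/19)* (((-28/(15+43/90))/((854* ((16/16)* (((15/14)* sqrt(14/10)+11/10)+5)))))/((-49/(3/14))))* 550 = 4826250/6654306673 - 72393750* sqrt(35)/2841388949371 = 0.00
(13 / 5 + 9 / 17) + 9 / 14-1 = 3299 / 1190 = 2.77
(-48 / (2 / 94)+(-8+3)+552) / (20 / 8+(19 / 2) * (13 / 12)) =-41016 / 307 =-133.60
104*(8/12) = 208/3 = 69.33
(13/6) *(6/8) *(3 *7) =273/8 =34.12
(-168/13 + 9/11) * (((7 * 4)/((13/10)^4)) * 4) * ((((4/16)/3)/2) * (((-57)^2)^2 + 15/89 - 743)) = -75886184182060000/363495847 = -208767678.66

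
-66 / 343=-0.19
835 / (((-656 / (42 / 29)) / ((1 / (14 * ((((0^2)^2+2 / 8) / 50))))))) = -62625 / 2378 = -26.34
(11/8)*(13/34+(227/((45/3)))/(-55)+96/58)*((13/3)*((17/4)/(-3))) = -18636839/1252800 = -14.88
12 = 12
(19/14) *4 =38/7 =5.43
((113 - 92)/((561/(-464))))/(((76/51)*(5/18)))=-43848/1045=-41.96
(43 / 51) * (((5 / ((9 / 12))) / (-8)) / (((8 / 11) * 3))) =-2365 / 7344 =-0.32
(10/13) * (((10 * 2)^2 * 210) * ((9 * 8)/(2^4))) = 290769.23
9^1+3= 12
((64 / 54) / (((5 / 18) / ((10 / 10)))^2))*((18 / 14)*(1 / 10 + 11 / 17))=219456 / 14875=14.75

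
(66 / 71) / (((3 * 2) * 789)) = 0.00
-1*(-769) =769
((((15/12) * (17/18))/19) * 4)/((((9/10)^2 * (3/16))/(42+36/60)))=965600/13851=69.71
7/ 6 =1.17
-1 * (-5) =5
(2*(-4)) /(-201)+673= 135281 /201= 673.04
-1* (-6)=6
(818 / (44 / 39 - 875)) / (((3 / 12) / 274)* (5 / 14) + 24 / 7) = -489504288 / 1793103653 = -0.27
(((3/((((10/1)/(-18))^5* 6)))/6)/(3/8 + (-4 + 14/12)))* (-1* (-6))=708588/184375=3.84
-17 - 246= -263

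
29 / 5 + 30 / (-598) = 8596 / 1495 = 5.75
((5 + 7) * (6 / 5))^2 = 5184 / 25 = 207.36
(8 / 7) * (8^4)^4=321685687669321.14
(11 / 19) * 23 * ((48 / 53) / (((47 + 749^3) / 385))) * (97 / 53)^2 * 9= 98980233660 / 297143832230687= 0.00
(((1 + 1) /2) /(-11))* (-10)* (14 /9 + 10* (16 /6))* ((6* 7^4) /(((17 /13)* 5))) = 31712408 /561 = 56528.36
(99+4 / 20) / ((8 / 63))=3906 / 5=781.20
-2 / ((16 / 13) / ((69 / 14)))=-897 / 112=-8.01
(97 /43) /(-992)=-97 /42656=-0.00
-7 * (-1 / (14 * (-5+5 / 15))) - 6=-171 / 28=-6.11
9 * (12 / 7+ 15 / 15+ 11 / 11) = 234 / 7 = 33.43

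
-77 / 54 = -1.43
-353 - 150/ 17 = -6151/ 17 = -361.82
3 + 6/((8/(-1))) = 9/4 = 2.25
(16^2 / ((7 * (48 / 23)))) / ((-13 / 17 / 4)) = -25024 / 273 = -91.66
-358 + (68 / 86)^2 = -660786 / 1849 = -357.37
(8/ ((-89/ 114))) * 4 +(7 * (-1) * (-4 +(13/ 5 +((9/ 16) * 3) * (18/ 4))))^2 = 4189466441/ 2278400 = 1838.78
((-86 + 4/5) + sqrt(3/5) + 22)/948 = -1/15 + sqrt(15)/4740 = -0.07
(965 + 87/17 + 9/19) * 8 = 2508008/323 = 7764.73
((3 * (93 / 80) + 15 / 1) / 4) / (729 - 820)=-1479 / 29120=-0.05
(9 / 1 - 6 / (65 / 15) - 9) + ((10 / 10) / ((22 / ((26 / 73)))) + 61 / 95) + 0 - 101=-101.73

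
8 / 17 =0.47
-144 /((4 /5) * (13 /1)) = -180 /13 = -13.85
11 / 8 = 1.38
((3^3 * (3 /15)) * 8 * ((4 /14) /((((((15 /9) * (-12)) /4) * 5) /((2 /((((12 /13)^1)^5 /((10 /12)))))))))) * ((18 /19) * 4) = -371293 /79800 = -4.65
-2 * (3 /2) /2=-1.50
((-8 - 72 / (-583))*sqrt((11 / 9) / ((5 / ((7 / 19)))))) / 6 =-2296*sqrt(7315) / 498465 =-0.39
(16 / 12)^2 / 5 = 16 / 45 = 0.36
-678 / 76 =-339 / 38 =-8.92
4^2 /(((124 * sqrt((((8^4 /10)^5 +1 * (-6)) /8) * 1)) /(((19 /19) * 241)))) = 48200 * sqrt(90071992547363045) /558446353793650879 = 0.00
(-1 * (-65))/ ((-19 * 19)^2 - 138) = 65/ 130183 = 0.00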